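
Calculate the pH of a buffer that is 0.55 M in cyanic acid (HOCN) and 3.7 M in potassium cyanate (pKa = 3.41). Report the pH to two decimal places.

pH = pKa + log([A⁻]/[HA]) = 3.41 + log(3.7/0.55)
pH = 3.41 + (+0.828) = 4.24

pH = 4.24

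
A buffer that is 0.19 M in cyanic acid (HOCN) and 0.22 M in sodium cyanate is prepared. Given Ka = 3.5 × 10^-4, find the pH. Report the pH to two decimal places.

pKa = −log(3.5 × 10^-4) = 3.456
Henderson–Hasselbalch: pH = pKa + log([OCN-]/[HOCN]) = 3.456 + log(0.22/0.19)
pH = 3.456 + (+0.064) = 3.52

pH = 3.52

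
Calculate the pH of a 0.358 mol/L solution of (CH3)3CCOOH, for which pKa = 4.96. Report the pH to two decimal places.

(CH3)3CCOOH ⇌ (CH3)3CCOO- + H+
Ka = 10^(−4.96) = 1.10 × 10^-5
Ka = [H+]²/(0.358 − [H+]) = 1.10 × 10^-5
Neglecting [H+] in the denominator: [H+] = √(1.10 × 10^-5 × 0.358) = 1.98 × 10^-3 M
Check: 0.55% ionized — well under 5%, approximation valid.
pH = −log[H+] = −log(1.98 × 10^-3) = 2.70

pH = 2.70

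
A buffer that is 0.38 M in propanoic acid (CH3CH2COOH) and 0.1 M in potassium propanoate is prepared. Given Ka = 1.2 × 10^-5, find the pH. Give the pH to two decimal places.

pH = 4.34

pKa = −log(1.2 × 10^-5) = 4.921
Henderson–Hasselbalch: pH = pKa + log([CH3CH2COO-]/[CH3CH2COOH]) = 4.921 + log(0.1/0.38)
pH = 4.921 + (-0.580) = 4.34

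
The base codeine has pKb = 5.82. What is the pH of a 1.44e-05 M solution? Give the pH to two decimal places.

C18H21NO3 + H2O ⇌ C18H22NO3+ + OH-
Kb = 10^(−5.82) = 1.51 × 10^-6
Let x = [OH-] at equilibrium. Kb = x²/(1.44e-05 − x).
The 5% rule fails; solving x² + Kb·x − Kb·C₀ = 0 exactly:
x = [−1.51e-06 + √(1.51e-06² + 8.7e-11)]/2 = 3.97 × 10^-6 M
pOH = −log(3.97 × 10^-6) = 5.40; pH = 14.00 − 5.40 = 8.60

pH = 8.60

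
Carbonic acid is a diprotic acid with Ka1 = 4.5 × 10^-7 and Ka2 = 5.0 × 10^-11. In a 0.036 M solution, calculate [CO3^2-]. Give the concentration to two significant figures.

First ionization gives [H+] ≈ [HCO3-] = 1.27 × 10^-4 M.
Second step: Ka2 = [H+][CO3^2-]/[HCO3-] ≈ [CO3^2-] (since [H+] ≈ [HCO3-]).
So [CO3^2-] ≈ Ka2.

5.0 × 10^-11 M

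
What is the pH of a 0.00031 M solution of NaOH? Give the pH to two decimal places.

NaOH is a strong base; [OH-] = 0.00031 M.
pOH = -log(0.00031) = 3.51
pH = 14.00 - 3.51 = 10.49

pH = 10.49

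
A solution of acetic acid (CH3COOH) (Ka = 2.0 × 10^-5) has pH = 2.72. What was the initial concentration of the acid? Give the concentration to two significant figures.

C₀ = 1.8 × 10^-1 M

[H+] = 10^(-2.72) = 1.91 × 10^-3 M = x
Ka = x²/(C₀ − x) ⇒ C₀ = x + x²/Ka
C₀ = 1.91 × 10^-3 + (1.91 × 10^-3)²/(2.0 × 10^-5) = 1.84 × 10^-1 M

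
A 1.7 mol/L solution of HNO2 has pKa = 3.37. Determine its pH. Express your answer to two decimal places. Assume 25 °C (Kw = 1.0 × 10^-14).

HNO2 ⇌ NO2- + H+
Ka = 10^(−3.37) = 4.27 × 10^-4
From the ICE table, Ka = x²/(1.7 − x) = 4.27 × 10^-4.
Since Ka ≪ C₀, x ≈ √(Ka·C₀) = 2.69 × 10^-2 M.
(x/C₀ = 1.6% < 5%, so the approximation holds.)
pH = −log(2.69 × 10^-2) = 1.57

pH = 1.57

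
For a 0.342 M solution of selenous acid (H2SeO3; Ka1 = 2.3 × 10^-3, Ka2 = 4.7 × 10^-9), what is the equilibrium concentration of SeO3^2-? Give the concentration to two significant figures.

4.7 × 10^-9 M

First ionization gives [H+] ≈ [HSeO3-] = 2.69 × 10^-2 M.
Second step: Ka2 = [H+][SeO3^2-]/[HSeO3-] ≈ [SeO3^2-] (since [H+] ≈ [HSeO3-]).
So [SeO3^2-] ≈ Ka2.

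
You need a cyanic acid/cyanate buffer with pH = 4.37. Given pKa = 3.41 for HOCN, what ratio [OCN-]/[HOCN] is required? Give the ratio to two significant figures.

pH = pKa + log(r) ⇒ log(r) = 4.37 − 3.41 = +0.96
r = [OCN-]/[HOCN] = 10^(+0.96) = 9.12

ratio = 9.1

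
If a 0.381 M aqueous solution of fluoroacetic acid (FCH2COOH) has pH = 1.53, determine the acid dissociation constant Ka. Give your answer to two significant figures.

[H+] = 10^(-1.53) = 2.95 × 10^-2 M
At equilibrium [HA] = 0.381 − 2.95 × 10^-2 = 3.52 × 10^-1 M
Ka = [H+][A-]/[HA] = (2.95 × 10^-2)² / 3.52 × 10^-1 = 2.5 × 10^-3

Ka = 2.5 × 10^-3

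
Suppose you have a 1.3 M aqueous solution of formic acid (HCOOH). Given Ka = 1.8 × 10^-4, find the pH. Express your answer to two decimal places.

pH = 1.82

HCOOH ⇌ HCOO- + H+
From the ICE table, Ka = [H+]²/(1.3 − [H+]) = 1.8 × 10^-4.
Since Ka ≪ C₀, [H+] ≈ √(Ka·C₀) = 1.53 × 10^-2 M.
pH = −log[H+] = −log(1.53 × 10^-2) = 1.82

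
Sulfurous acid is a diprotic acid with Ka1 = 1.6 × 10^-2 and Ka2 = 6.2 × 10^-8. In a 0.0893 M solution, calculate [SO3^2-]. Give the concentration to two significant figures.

First ionization gives [H+] ≈ [HSO3-] = 3.06 × 10^-2 M.
Second step: Ka2 = [H+][SO3^2-]/[HSO3-] ≈ [SO3^2-] (since [H+] ≈ [HSO3-]).
So [SO3^2-] ≈ Ka2.

6.2 × 10^-8 M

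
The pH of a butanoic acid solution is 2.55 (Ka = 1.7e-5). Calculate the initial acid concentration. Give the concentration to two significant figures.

C₀ = 4.7 × 10^-1 M

[H+] = 10^(-2.55) = 2.82 × 10^-3 M = x
Ka = x²/(C₀ − x) ⇒ C₀ = x + x²/Ka
C₀ = 2.82 × 10^-3 + (2.82 × 10^-3)²/(1.7 × 10^-5) = 4.71 × 10^-1 M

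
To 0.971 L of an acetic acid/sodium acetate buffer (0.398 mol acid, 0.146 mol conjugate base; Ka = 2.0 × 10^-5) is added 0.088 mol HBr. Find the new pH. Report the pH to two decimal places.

pH = 3.78

After neutralization: n(CH3COOH) = 0.486 mol, n(CH3COO-) = 0.058 mol.
pKa = −log(2.0 × 10^-5) = 4.699
Henderson–Hasselbalch with mole ratio 0.058/0.486: pH = 4.699 + (-0.923)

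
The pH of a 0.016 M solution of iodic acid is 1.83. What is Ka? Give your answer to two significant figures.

[H+] = 10^(-1.83) = 1.48 × 10^-2 M
At equilibrium [HA] = 0.016 − 1.48 × 10^-2 = 1.20 × 10^-3 M
Ka = [H+][A-]/[HA] = (1.48 × 10^-2)² / 1.20 × 10^-3 = 1.8 × 10^-1

Ka = 1.8 × 10^-1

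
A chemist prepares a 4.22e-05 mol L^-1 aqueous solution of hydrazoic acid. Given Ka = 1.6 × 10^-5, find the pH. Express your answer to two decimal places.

pH = 4.72

HN3 ⇌ N3- + H+
From the ICE table, Ka = x²/(4.22e-05 − x) = 1.6 × 10^-5.
The 5% rule fails; solving x² + Ka·x − Ka·C₀ = 0 exactly:
x = [−1.6e-05 + √(1.6e-05² + 2.7e-09)]/2 = 1.92 × 10^-5 M
pH = −log[H+] = −log(1.92 × 10^-5) = 4.72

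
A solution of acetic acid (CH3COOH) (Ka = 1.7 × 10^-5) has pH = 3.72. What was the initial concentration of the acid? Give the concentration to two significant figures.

C₀ = 2.3 × 10^-3 M

[H+] = 10^(-3.72) = 1.91 × 10^-4 M = x
Ka = x²/(C₀ − x) ⇒ C₀ = x + x²/Ka
C₀ = 1.91 × 10^-4 + (1.91 × 10^-4)²/(1.7 × 10^-5) = 2.34 × 10^-3 M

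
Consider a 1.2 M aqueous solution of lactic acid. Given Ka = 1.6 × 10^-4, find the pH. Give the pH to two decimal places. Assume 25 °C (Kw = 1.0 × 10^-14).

CH3CH(OH)COOH ⇌ CH3CH(OH)COO- + H+
From the ICE table, Ka = [H+]²/(1.2 − [H+]) = 1.6 × 10^-4.
Assume [H+] ≪ 1.2: [H+] ≈ √(1.6 × 10^-4 × 1.2) = 1.39 × 10^-2 M
([H+]/C₀ = 1.2% < 5%, so the approximation holds.)
pH = −log[H+] = −log(1.39 × 10^-2) = 1.86

pH = 1.86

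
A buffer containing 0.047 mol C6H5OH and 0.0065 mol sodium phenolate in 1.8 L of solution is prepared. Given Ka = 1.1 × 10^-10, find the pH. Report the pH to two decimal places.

pH = 9.10

pKa = −log(1.1 × 10^-10) = 9.959
pH = pKa + log([A⁻]/[HA]) = 9.959 + log(0.0065/0.047)
pH = 9.959 + (-0.859) = 9.10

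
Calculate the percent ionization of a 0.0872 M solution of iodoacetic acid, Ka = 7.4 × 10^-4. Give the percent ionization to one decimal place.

8.8%

ICH2COOH ⇌ ICH2COO- + H+; let x = [H+] at equilibrium.
Ka = x²/(C₀ − x); solving the quadratic gives x = 7.67 × 10^-3 M.
Fraction ionized = 7.67 × 10^-3 / 0.0872 = 0.0880 → 8.8%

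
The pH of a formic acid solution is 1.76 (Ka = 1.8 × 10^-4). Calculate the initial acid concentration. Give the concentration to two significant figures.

C₀ = 1.7 M

[H+] = 10^(-1.76) = 1.74 × 10^-2 M = x
Ka = x²/(C₀ − x) ⇒ C₀ = x + x²/Ka
C₀ = 1.74 × 10^-2 + (1.74 × 10^-2)²/(1.8 × 10^-4) = 1.70 M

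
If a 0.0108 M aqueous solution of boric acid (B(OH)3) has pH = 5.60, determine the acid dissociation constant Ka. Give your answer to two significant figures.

Ka = 5.8 × 10^-10

[H+] = 10^(-5.60) = 2.51 × 10^-6 M
At equilibrium [HA] = 0.0108 − 2.51 × 10^-6 = 1.08 × 10^-2 M
Ka = [H+][A-]/[HA] = (2.51 × 10^-6)² / 1.08 × 10^-2 = 5.8 × 10^-10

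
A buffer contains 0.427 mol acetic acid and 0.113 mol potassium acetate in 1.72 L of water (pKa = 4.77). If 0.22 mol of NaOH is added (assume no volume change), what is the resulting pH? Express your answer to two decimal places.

pH = 4.98

OH- converts CH3COOH to CH3COO-: CH3COOH → 0.207 mol, CH3COO- → 0.333 mol.
Henderson–Hasselbalch with mole ratio 0.333/0.207: pH = 4.77 + (+0.206)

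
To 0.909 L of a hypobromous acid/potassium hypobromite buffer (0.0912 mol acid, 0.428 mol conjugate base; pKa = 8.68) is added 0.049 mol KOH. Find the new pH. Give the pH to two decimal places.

pH = 9.73

OH- converts HOBr to OBr-: HOBr → 0.0422 mol, OBr- → 0.477 mol.
Henderson–Hasselbalch with mole ratio 0.477/0.0422: pH = 8.68 + (+1.053)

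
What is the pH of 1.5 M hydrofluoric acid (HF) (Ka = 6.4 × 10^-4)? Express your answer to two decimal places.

pH = 1.51

HF ⇌ F- + H+
From the ICE table, Ka = [H+]²/(1.5 − [H+]) = 6.4 × 10^-4.
Assume [H+] ≪ 1.5: [H+] ≈ √(6.4 × 10^-4 × 1.5) = 3.10 × 10^-2 M
Check: 2.1% ionized — well under 5%, approximation valid.
pH = −log[H+] = −log(3.10 × 10^-2) = 1.51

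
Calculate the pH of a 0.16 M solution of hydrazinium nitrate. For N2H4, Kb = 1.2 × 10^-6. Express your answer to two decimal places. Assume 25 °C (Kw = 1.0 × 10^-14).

N2H5+ is the conjugate acid of the weak base N2H4.
Ka = Kw/Kb = 1.0×10^-14 / 1.2 × 10^-6 = 8.33 × 10^-9
Ka = [H+]²/(0.16 − [H+]) = 8.33 × 10^-9
Assume [H+] ≪ 0.16: [H+] ≈ √(8.33 × 10^-9 × 0.16) = 3.65 × 10^-5 M
pH = −log[H+] = −log(3.65 × 10^-5) = 4.44

pH = 4.44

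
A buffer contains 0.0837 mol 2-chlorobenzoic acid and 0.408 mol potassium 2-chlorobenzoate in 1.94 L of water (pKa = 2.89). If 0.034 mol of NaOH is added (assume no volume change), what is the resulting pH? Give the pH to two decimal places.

After neutralization: n(ClC6H4COOH) = 0.0497 mol, n(ClC6H4COO-) = 0.442 mol.
pH = pKa + log(n_ClC6H4COO-/n_ClC6H4COOH) = 2.89 + log(0.442/0.0497) = 2.89 + (+0.949)

pH = 3.84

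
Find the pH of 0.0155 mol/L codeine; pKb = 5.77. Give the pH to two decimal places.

C18H21NO3 + H2O ⇌ C18H22NO3+ + OH-
Kb = 10^(−5.77) = 1.70 × 10^-6
Kb = [OH-]²/(0.0155 − [OH-]) = 1.70 × 10^-6
Neglecting [OH-] in the denominator: [OH-] = √(1.70 × 10^-6 × 0.0155) = 1.62 × 10^-4 M
pOH = 3.79, so pH = 14.00 − pOH = 10.21

pH = 10.21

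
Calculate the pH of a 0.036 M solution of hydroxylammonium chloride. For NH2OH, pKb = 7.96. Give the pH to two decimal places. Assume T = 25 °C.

NH3OH+ is the conjugate acid of the weak base NH2OH.
Kb = 10^(−7.96) = 1.10 × 10^-8
Ka = Kw/Kb = 1.0×10^-14 / 1.10 × 10^-8 = 9.09 × 10^-7
From the ICE table, Ka = x²/(0.036 − x) = 9.09 × 10^-7.
Neglecting x in the denominator: x = √(9.09 × 10^-7 × 0.036) = 1.81 × 10^-4 M
(x/C₀ = 0.5% < 5%, so the approximation holds.)
pH = −log[H+] = −log(1.81 × 10^-4) = 3.74

pH = 3.74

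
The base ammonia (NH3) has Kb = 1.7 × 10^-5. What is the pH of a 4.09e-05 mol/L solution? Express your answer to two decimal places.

NH3 + H2O ⇌ NH4+ + OH-
Let x = [OH-] at equilibrium. Kb = x²/(4.09e-05 − x).
Here C₀/Kb ≈ 2.41, so the small-x approximation fails. Use the quadratic:
x = (−Kb + √(Kb² + 4·Kb·C₀))/2 = 1.92 × 10^-5 M
pOH = −log(1.92 × 10^-5) = 4.72; pH = 14.00 − 4.72 = 9.28

pH = 9.28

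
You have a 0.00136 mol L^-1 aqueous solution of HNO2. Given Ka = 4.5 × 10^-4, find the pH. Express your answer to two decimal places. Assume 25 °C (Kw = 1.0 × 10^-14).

HNO2 ⇌ NO2- + H+
Ka = [H+]²/(0.00136 − [H+]) = 4.5 × 10^-4
[H+] is not negligible relative to C₀; solve [H+]² + 0.00045·[H+] − 6.12e-07 = 0.
[H+] = (−Ka + √(Ka² + 4·Ka·C₀))/2 = 5.89 × 10^-4 M
pH = −log[H+] = −log(5.89 × 10^-4) = 3.23

pH = 3.23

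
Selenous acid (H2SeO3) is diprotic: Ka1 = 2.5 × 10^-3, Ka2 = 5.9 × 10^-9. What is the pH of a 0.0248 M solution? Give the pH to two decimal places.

Since Ka1 ≫ Ka2, the first ionization dominates [H+].
Ka1 = x²/(0.0248 − x) = 2.5 × 10^-3
Solving the quadratic: x = (−Ka1 + √(Ka1² + 4·Ka1·C₀))/2 = 6.72 × 10^-3 M
pH = −log(6.72 × 10^-3) = 2.17

pH = 2.17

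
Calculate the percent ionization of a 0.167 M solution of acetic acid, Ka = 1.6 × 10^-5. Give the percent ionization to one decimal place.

1.0%

CH3COOH ⇌ CH3COO- + H+; let x = [H+] at equilibrium.
x ≈ √(Ka·C₀) = √(1.6 × 10^-5 × 0.167) = 1.63 × 10^-3 M
% ionization = x/C₀ × 100% = 1.63 × 10^-3/0.167 × 100% = 1.0%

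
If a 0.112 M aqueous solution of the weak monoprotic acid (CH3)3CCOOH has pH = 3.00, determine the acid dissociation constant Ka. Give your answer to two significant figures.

Ka = 9.0 × 10^-6

[H+] = 10^(-3.00) = 1.00 × 10^-3 M
At equilibrium [HA] = 0.112 − 1.00 × 10^-3 = 1.11 × 10^-1 M
Ka = [H+][A-]/[HA] = (1.00 × 10^-3)² / 1.11 × 10^-1 = 9.0 × 10^-6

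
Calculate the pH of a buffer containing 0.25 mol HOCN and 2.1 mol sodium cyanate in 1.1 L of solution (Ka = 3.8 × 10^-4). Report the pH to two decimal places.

pH = 4.34

pKa = −log(3.8 × 10^-4) = 3.420
Using pH = pKa + log([base]/[acid]) with [base]/[acid] = 2.1/0.25:
pH = 3.420 + (+0.924) = 4.34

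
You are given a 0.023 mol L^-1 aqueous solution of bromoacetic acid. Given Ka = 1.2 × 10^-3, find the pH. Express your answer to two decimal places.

BrCH2COOH ⇌ BrCH2COO- + H+
Ka = x²/(0.023 − x) = 1.2 × 10^-3
The 5% rule fails; solving x² + Ka·x − Ka·C₀ = 0 exactly:
x = [−0.0012 + √(0.0012² + 0.00011)]/2 = 4.69 × 10^-3 M
pH = −log[H+] = −log(4.69 × 10^-3) = 2.33

pH = 2.33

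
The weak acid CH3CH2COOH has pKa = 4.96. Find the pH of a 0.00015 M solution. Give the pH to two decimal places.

pH = 4.45

CH3CH2COOH ⇌ CH3CH2COO- + H+
Ka = 10^(−4.96) = 1.10 × 10^-5
From the ICE table, Ka = x²/(0.00015 − x) = 1.10 × 10^-5.
Here C₀/Ka ≈ 13.6, so the small-x approximation fails. Use the quadratic:
x = [−1.1e-05 + √(1.1e-05² + 6.6e-09)]/2 = 3.55 × 10^-5 M
pH = −log[H+] = −log(3.55 × 10^-5) = 4.45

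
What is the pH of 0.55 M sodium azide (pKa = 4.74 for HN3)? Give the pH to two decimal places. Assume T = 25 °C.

N3- is the conjugate base of the weak acid HN3.
Ka = 10^(−4.74) = 1.82 × 10^-5
Kb = Kw/Ka = 1.0×10^-14 / 1.82 × 10^-5 = 5.49 × 10^-10
Kb = [OH-]²/(0.55 − [OH-]) = 5.49 × 10^-10
Assume [OH-] ≪ 0.55: [OH-] ≈ √(5.49 × 10^-10 × 0.55) = 1.74 × 10^-5 M
([OH-]/C₀ = 0.0032% < 5%, so the approximation holds.)
pOH = −log(1.74 × 10^-5) = 4.76; pH = 14.00 − 4.76 = 9.24

pH = 9.24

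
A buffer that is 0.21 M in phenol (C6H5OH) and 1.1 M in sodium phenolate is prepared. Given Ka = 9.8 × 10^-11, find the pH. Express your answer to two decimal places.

pH = 10.73

pKa = −log(9.8 × 10^-11) = 10.009
pH = pKa + log([A⁻]/[HA]) = 10.009 + log(1.1/0.21)
pH = 10.009 + (+0.719) = 10.73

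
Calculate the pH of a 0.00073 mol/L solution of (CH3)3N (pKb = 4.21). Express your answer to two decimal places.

(CH3)3N + H2O ⇌ (CH3)3NH+ + OH-
Kb = 10^(−4.21) = 6.17 × 10^-5
From the ICE table, Kb = x²/(0.00073 − x) = 6.17 × 10^-5.
x is not negligible relative to C₀; solve x² + 6.17e-05·x − 4.5e-08 = 0.
x = (−Kb + √(Kb² + 4·Kb·C₀))/2 = 1.84 × 10^-4 M
pOH = −log(1.84 × 10^-4) = 3.74; pH = 14.00 − 3.74 = 10.26

pH = 10.26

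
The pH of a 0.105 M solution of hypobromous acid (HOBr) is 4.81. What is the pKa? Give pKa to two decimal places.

[H+] = 10^(-4.81) = 1.55 × 10^-5 M
At equilibrium [HA] = 0.105 − 1.55 × 10^-5 = 1.05 × 10^-1 M
Ka = [H+][A-]/[HA] = (1.55 × 10^-5)² / 1.05 × 10^-1 = 2.29 × 10^-9
pKa = -log(2.29 × 10^-9) = 8.64

pKa = 8.64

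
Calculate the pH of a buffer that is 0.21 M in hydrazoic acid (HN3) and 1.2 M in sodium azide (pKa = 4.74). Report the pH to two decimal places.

pH = 5.50

pH = pKa + log([A⁻]/[HA]) = 4.74 + log(1.2/0.21)
pH = 4.74 + (+0.757) = 5.50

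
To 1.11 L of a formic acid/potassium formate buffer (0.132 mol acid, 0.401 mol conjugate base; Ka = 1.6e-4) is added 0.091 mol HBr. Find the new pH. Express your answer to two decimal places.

After neutralization: n(HCOOH) = 0.223 mol, n(HCOO-) = 0.31 mol.
pKa = −log(1.6 × 10^-4) = 3.796
pH = pKa + log(n_HCOO-/n_HCOOH) = 3.796 + log(0.31/0.223) = 3.796 + (+0.143)

pH = 3.94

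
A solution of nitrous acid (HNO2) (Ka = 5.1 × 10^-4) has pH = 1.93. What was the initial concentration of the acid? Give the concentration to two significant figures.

[H+] = 10^(-1.93) = 1.17 × 10^-2 M = x
Ka = x²/(C₀ − x) ⇒ C₀ = x + x²/Ka
C₀ = 1.17 × 10^-2 + (1.17 × 10^-2)²/(5.1 × 10^-4) = 2.80 × 10^-1 M

C₀ = 2.8 × 10^-1 M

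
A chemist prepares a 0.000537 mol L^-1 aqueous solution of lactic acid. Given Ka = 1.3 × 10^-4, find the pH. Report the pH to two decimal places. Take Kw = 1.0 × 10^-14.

pH = 3.68

CH3CH(OH)COOH ⇌ CH3CH(OH)COO- + H+
Ka = x²/(0.000537 − x) = 1.3 × 10^-4
Here C₀/Ka ≈ 4.13, so the small-x approximation fails. Use the quadratic:
x = (−Ka + √(Ka² + 4·Ka·C₀))/2 = 2.07 × 10^-4 M
pH = −log(2.07 × 10^-4) = 3.68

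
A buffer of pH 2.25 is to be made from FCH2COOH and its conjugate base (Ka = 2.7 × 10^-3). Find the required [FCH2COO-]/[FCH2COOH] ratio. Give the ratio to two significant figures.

pKa = -log(2.7 × 10^-3) = 2.569
pH = pKa + log(r) ⇒ log(r) = 2.25 − 2.569 = -0.319
r = [FCH2COO-]/[FCH2COOH] = 10^(-0.319) = 0.48

ratio = 0.48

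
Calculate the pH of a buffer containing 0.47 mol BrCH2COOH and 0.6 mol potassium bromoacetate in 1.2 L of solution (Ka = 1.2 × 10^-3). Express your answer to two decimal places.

pKa = −log(1.2 × 10^-3) = 2.921
Henderson–Hasselbalch: pH = pKa + log([BrCH2COO-]/[BrCH2COOH]) = 2.921 + log(0.6/0.47)
pH = 2.921 + (+0.106) = 3.03

pH = 3.03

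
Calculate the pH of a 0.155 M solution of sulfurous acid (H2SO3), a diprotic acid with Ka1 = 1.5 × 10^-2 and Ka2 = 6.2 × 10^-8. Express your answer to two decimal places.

Since Ka1 ≫ Ka2, the first ionization dominates [H+].
Ka1 = x²/(0.155 − x) = 1.5 × 10^-2
Solving the quadratic: x = (−Ka1 + √(Ka1² + 4·Ka1·C₀))/2 = 4.13 × 10^-2 M
pH = −log(4.13 × 10^-2) = 1.38

pH = 1.38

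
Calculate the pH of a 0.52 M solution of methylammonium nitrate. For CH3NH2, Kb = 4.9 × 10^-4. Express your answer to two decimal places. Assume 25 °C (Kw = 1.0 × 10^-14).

pH = 5.49

CH3NH3+ is the conjugate acid of the weak base CH3NH2.
Ka = Kw/Kb = 1.0×10^-14 / 4.9 × 10^-4 = 2.04 × 10^-11
From the ICE table, Ka = [H+]²/(0.52 − [H+]) = 2.04 × 10^-11.
Since Ka ≪ C₀, [H+] ≈ √(Ka·C₀) = 3.26 × 10^-6 M.
pH = −log(3.26 × 10^-6) = 5.49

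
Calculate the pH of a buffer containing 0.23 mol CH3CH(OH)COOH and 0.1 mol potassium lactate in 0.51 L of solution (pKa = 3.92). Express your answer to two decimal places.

Using pH = pKa + log([base]/[acid]) with [base]/[acid] = 0.1/0.23:
pH = 3.92 + (-0.362) = 3.56

pH = 3.56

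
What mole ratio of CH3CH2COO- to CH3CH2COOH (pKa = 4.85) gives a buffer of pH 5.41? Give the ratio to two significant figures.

ratio = 3.6

pH = pKa + log(r) ⇒ log(r) = 5.41 − 4.85 = +0.56
r = [CH3CH2COO-]/[CH3CH2COOH] = 10^(+0.56) = 3.63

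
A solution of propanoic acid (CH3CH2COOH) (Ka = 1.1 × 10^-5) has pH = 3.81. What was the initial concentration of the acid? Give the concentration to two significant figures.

C₀ = 2.3 × 10^-3 M

[H+] = 10^(-3.81) = 1.55 × 10^-4 M = x
Ka = x²/(C₀ − x) ⇒ C₀ = x + x²/Ka
C₀ = 1.55 × 10^-4 + (1.55 × 10^-4)²/(1.1 × 10^-5) = 2.34 × 10^-3 M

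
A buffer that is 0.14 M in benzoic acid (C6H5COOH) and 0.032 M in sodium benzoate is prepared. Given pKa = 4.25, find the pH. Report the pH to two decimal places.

Henderson–Hasselbalch: pH = pKa + log([C6H5COO-]/[C6H5COOH]) = 4.25 + log(0.032/0.14)
pH = 4.25 + (-0.641) = 3.61

pH = 3.61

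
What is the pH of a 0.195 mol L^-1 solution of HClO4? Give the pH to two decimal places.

HClO4 is a strong acid and dissociates completely, so [H+] = 0.195 M.
pH = -log(0.195) = 0.71

pH = 0.71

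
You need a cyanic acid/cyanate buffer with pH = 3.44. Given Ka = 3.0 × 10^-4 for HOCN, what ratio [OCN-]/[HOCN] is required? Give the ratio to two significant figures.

ratio = 0.83

pKa = -log(3.0 × 10^-4) = 3.523
pH = pKa + log(r) ⇒ log(r) = 3.44 − 3.523 = -0.083
r = [OCN-]/[HOCN] = 10^(-0.083) = 0.826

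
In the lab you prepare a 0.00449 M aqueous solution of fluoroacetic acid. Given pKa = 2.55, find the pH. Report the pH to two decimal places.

pH = 2.62

FCH2COOH ⇌ FCH2COO- + H+
Ka = 10^(−2.55) = 2.82 × 10^-3
Let x = [H+] at equilibrium. Ka = x²/(0.00449 − x).
The 5% rule fails; solving x² + Ka·x − Ka·C₀ = 0 exactly:
x = [−0.00282 + √(0.00282² + 5.06e-05)]/2 = 2.42 × 10^-3 M
pH = −log(2.42 × 10^-3) = 2.62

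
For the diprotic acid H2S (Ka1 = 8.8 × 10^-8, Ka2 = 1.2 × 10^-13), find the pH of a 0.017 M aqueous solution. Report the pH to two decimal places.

pH = 4.41

Since Ka1 ≫ Ka2, the first ionization dominates [H+].
Ka1 = x²/(0.017 − x) = 8.8 × 10^-8
x ≈ √(8.8 × 10^-8 × 0.017) = 3.87 × 10^-5 M
pH = −log(3.87 × 10^-5) = 4.41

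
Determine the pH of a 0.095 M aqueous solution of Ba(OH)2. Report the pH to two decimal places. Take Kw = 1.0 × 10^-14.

Ba(OH)2 is a strong base (each formula unit releases 2 OH-); [OH-] = 0.19 M.
pOH = -log(0.19) = 0.72
pH = 14.00 - 0.72 = 13.28

pH = 13.28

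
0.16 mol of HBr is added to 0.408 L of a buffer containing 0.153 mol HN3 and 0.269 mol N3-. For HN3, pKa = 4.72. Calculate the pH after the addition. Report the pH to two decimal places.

Added H+ converts N3- to HN3: HN3 → 0.313 mol, N3- → 0.109 mol.
pH = pKa + log(n_N3-/n_HN3) = 4.72 + log(0.109/0.313) = 4.72 + (-0.458)

pH = 4.26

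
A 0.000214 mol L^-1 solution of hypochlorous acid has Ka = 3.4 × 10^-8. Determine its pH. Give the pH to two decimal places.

HOCl ⇌ OCl- + H+
Let x = [H+] at equilibrium. Ka = x²/(0.000214 − x).
Neglecting x in the denominator: x = √(3.4 × 10^-8 × 0.000214) = 2.70 × 10^-6 M
(x/C₀ = 1.3% < 5%, so the approximation holds.)
pH = −log[H+] = −log(2.70 × 10^-6) = 5.57

pH = 5.57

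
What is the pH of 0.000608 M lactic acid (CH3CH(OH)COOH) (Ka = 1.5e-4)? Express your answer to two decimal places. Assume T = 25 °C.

pH = 3.63

CH3CH(OH)COOH ⇌ CH3CH(OH)COO- + H+
From the ICE table, Ka = [H+]²/(0.000608 − [H+]) = 1.5 × 10^-4.
Here C₀/Ka ≈ 4.05, so the small-[H+] approximation fails. Use the quadratic:
[H+] = [−0.00015 + √(0.00015² + 3.65e-07)]/2 = 2.36 × 10^-4 M
pH = −log[H+] = −log(2.36 × 10^-4) = 3.63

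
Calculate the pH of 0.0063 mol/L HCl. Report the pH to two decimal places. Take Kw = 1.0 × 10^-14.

pH = 2.20

HCl is a strong acid and dissociates completely, so [H+] = 0.0063 M.
pH = -log(0.0063) = 2.20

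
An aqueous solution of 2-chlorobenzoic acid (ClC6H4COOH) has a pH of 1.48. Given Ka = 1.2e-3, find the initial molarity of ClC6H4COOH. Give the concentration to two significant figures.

C₀ = 9.5 × 10^-1 M

[H+] = 10^(-1.48) = 3.31 × 10^-2 M = x
Ka = x²/(C₀ − x) ⇒ C₀ = x + x²/Ka
C₀ = 3.31 × 10^-2 + (3.31 × 10^-2)²/(1.2 × 10^-3) = 9.46 × 10^-1 M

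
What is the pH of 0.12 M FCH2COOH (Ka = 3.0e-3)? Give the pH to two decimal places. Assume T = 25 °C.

FCH2COOH ⇌ FCH2COO- + H+
Ka = [H+]²/(0.12 − [H+]) = 3.0 × 10^-3
Here C₀/Ka ≈ 40, so the small-[H+] approximation fails. Use the quadratic:
[H+] = (−Ka + √(Ka² + 4·Ka·C₀))/2 = 1.75 × 10^-2 M
pH = −log[H+] = −log(1.75 × 10^-2) = 1.76

pH = 1.76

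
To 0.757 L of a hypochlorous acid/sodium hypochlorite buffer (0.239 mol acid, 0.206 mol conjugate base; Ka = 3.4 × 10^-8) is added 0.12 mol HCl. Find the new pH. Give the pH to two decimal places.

Added H+ converts OCl- to HOCl: HOCl → 0.359 mol, OCl- → 0.086 mol.
pKa = −log(3.4 × 10^-8) = 7.469
pH = pKa + log([A⁻]/[HA]) = 7.469 + log(0.086/0.359) = 7.469 -0.621

pH = 6.85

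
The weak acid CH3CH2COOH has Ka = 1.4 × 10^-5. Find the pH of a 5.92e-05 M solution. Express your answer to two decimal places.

CH3CH2COOH ⇌ CH3CH2COO- + H+
Ka = x²/(5.92e-05 − x) = 1.4 × 10^-5
The 5% rule fails; solving x² + Ka·x − Ka·C₀ = 0 exactly:
x = [−1.4e-05 + √(1.4e-05² + 3.32e-09)]/2 = 2.26 × 10^-5 M
pH = −log(2.26 × 10^-5) = 4.65

pH = 4.65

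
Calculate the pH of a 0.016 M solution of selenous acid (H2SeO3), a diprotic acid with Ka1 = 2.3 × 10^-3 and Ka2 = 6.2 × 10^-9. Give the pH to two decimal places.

Since Ka1 ≫ Ka2, the first ionization dominates [H+].
Ka1 = x²/(0.016 − x) = 2.3 × 10^-3
Solving the quadratic: x = (−Ka1 + √(Ka1² + 4·Ka1·C₀))/2 = 5.02 × 10^-3 M
pH = −log(5.02 × 10^-3) = 2.30

pH = 2.30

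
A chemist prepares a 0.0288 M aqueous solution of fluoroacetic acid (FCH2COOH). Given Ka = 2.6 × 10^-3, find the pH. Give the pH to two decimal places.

pH = 2.13

FCH2COOH ⇌ FCH2COO- + H+
Ka = [H+]²/(0.0288 − [H+]) = 2.6 × 10^-3
The 5% rule fails; solving [H+]² + Ka·[H+] − Ka·C₀ = 0 exactly:
[H+] = (−Ka + √(Ka² + 4·Ka·C₀))/2 = 7.45 × 10^-3 M
pH = −log(7.45 × 10^-3) = 2.13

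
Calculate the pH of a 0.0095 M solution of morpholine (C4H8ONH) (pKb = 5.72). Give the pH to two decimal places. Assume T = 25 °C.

C4H8ONH + H2O ⇌ C4H8ONH2+ + OH-
Kb = 10^(−5.72) = 1.91 × 10^-6
From the ICE table, Kb = [OH-]²/(0.0095 − [OH-]) = 1.91 × 10^-6.
Since Kb ≪ C₀, [OH-] ≈ √(Kb·C₀) = 1.35 × 10^-4 M.
Check: 1.4% ionized — well under 5%, approximation valid.
pOH = −log(1.35 × 10^-4) = 3.87; pH = 14.00 − 3.87 = 10.13

pH = 10.13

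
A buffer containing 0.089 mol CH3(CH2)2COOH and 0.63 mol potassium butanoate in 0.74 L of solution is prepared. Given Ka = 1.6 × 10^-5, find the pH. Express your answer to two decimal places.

pKa = −log(1.6 × 10^-5) = 4.796
Using pH = pKa + log([base]/[acid]) with [base]/[acid] = 0.63/0.089:
pH = 4.796 + (+0.850) = 5.65

pH = 5.65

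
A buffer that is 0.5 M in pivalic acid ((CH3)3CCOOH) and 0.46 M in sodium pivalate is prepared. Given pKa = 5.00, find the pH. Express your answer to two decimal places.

Using pH = pKa + log([base]/[acid]) with [base]/[acid] = 0.46/0.5:
pH = 5.00 + (-0.036) = 4.96

pH = 4.96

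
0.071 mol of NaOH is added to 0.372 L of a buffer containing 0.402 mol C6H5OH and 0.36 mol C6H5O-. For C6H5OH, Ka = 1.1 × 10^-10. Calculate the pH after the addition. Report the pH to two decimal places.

pH = 10.07

After neutralization: n(C6H5OH) = 0.331 mol, n(C6H5O-) = 0.431 mol.
pKa = −log(1.1 × 10^-10) = 9.959
pH = pKa + log(n_C6H5O-/n_C6H5OH) = 9.959 + log(0.431/0.331) = 9.959 + (+0.115)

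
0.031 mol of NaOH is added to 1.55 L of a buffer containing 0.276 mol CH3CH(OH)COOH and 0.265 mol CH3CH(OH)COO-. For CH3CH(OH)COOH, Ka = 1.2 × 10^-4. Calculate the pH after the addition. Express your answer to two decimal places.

OH- converts CH3CH(OH)COOH to CH3CH(OH)COO-: CH3CH(OH)COOH → 0.245 mol, CH3CH(OH)COO- → 0.296 mol.
pKa = −log(1.2 × 10^-4) = 3.921
pH = pKa + log([A⁻]/[HA]) = 3.921 + log(0.296/0.245) = 3.921 +0.082

pH = 4.00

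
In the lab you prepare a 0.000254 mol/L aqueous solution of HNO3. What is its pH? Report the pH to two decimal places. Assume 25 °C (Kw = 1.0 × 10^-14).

HNO3 is a strong acid and dissociates completely, so [H+] = 0.000254 M.
pH = -log(0.000254) = 3.60

pH = 3.60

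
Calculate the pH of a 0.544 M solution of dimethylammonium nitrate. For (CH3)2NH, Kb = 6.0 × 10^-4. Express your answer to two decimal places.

(CH3)2NH2+ is the conjugate acid of the weak base (CH3)2NH.
Ka = Kw/Kb = 1.0×10^-14 / 6.0 × 10^-4 = 1.67 × 10^-11
From the ICE table, Ka = x²/(0.544 − x) = 1.67 × 10^-11.
Assume x ≪ 0.544: x ≈ √(1.67 × 10^-11 × 0.544) = 3.01 × 10^-6 M
pH = −log(3.01 × 10^-6) = 5.52

pH = 5.52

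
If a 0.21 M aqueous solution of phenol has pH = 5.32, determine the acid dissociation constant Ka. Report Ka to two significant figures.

[H+] = 10^(-5.32) = 4.79 × 10^-6 M
At equilibrium [HA] = 0.21 − 4.79 × 10^-6 = 2.10 × 10^-1 M
Ka = [H+][A-]/[HA] = (4.79 × 10^-6)² / 2.10 × 10^-1 = 1.1 × 10^-10

Ka = 1.1 × 10^-10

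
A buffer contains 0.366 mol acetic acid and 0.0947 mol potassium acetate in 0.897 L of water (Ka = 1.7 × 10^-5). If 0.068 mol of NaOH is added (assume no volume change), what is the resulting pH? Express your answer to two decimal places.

OH- converts CH3COOH to CH3COO-: CH3COOH → 0.298 mol, CH3COO- → 0.163 mol.
pKa = −log(1.7 × 10^-5) = 4.770
pH = pKa + log([A⁻]/[HA]) = 4.770 + log(0.163/0.298) = 4.770 -0.262

pH = 4.51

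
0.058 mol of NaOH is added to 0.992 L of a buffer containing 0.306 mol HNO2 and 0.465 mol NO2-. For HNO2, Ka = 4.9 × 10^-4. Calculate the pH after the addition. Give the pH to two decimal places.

pH = 3.63

OH- converts HNO2 to NO2-: HNO2 → 0.248 mol, NO2- → 0.523 mol.
pKa = −log(4.9 × 10^-4) = 3.310
pH = pKa + log(n_NO2-/n_HNO2) = 3.310 + log(0.523/0.248) = 3.310 + (+0.324)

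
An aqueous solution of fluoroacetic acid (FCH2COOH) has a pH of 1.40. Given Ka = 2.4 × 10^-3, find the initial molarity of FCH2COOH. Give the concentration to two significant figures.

C₀ = 7.0 × 10^-1 M

[H+] = 10^(-1.40) = 3.98 × 10^-2 M = x
Ka = x²/(C₀ − x) ⇒ C₀ = x + x²/Ka
C₀ = 3.98 × 10^-2 + (3.98 × 10^-2)²/(2.4 × 10^-3) = 7.00 × 10^-1 M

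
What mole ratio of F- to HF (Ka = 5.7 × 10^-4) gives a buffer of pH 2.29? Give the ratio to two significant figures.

ratio = 0.11

pKa = -log(5.7 × 10^-4) = 3.244
pH = pKa + log(r) ⇒ log(r) = 2.29 − 3.244 = -0.954
r = [F-]/[HF] = 10^(-0.954) = 0.111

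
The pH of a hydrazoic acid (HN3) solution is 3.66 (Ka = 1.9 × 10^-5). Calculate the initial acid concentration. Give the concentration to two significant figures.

[H+] = 10^(-3.66) = 2.19 × 10^-4 M = x
Ka = x²/(C₀ − x) ⇒ C₀ = x + x²/Ka
C₀ = 2.19 × 10^-4 + (2.19 × 10^-4)²/(1.9 × 10^-5) = 2.74 × 10^-3 M

C₀ = 2.7 × 10^-3 M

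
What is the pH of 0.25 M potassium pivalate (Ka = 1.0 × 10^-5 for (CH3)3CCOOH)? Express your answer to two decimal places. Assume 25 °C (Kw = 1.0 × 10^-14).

(CH3)3CCOO- is the conjugate base of the weak acid (CH3)3CCOOH.
Kb = Kw/Ka = 1.0×10^-14 / 1.0 × 10^-5 = 1.00 × 10^-9
Kb = [OH-]²/(0.25 − [OH-]) = 1.00 × 10^-9
Assume [OH-] ≪ 0.25: [OH-] ≈ √(1.00 × 10^-9 × 0.25) = 1.58 × 10^-5 M
pOH = −log(1.58 × 10^-5) = 4.80; pH = 14.00 − 4.80 = 9.20

pH = 9.20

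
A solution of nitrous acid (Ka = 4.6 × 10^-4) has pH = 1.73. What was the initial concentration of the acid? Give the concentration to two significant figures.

[H+] = 10^(-1.73) = 1.86 × 10^-2 M = x
Ka = x²/(C₀ − x) ⇒ C₀ = x + x²/Ka
C₀ = 1.86 × 10^-2 + (1.86 × 10^-2)²/(4.6 × 10^-4) = 7.71 × 10^-1 M

C₀ = 7.7 × 10^-1 M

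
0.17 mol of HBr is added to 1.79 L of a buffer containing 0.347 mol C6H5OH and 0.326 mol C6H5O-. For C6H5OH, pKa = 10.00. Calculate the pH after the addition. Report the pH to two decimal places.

After neutralization: n(C6H5OH) = 0.517 mol, n(C6H5O-) = 0.156 mol.
pH = pKa + log(n_C6H5O-/n_C6H5OH) = 10.00 + log(0.156/0.517) = 10.00 + (-0.520)

pH = 9.48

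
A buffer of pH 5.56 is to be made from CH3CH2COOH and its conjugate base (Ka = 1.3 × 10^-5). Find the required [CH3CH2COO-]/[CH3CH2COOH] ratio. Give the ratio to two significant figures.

pKa = -log(1.3 × 10^-5) = 4.886
pH = pKa + log(r) ⇒ log(r) = 5.56 − 4.886 = +0.674
r = [CH3CH2COO-]/[CH3CH2COOH] = 10^(+0.674) = 4.72

ratio = 4.7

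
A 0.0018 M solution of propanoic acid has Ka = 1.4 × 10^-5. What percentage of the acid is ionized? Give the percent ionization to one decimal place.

CH3CH2COOH ⇌ CH3CH2COO- + H+; let x = [H+] at equilibrium.
Solve x² + 1.4e-05x − 2.52e-08 = 0 → x = 1.52 × 10^-4 M
% ionization = x/C₀ × 100% = 1.52 × 10^-4/0.0018 × 100% = 8.4%

8.4%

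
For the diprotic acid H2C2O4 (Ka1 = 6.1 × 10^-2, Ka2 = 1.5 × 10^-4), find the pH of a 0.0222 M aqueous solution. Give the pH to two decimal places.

Since Ka1 ≫ Ka2, the first ionization dominates [H+].
Ka1 = x²/(0.0222 − x) = 6.1 × 10^-2
Solving the quadratic: x = (−Ka1 + √(Ka1² + 4·Ka1·C₀))/2 = 1.73 × 10^-2 M
pH = −log(1.73 × 10^-2) = 1.76

pH = 1.76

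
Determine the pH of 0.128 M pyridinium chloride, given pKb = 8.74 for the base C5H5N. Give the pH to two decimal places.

pH = 3.08

C5H5NH+ is the conjugate acid of the weak base C5H5N.
Kb = 10^(−8.74) = 1.82 × 10^-9
Ka = Kw/Kb = 1.0×10^-14 / 1.82 × 10^-9 = 5.49 × 10^-6
Let x = [H+] at equilibrium. Ka = x²/(0.128 − x).
Assume x ≪ 0.128: x ≈ √(5.49 × 10^-6 × 0.128) = 8.38 × 10^-4 M
pH = −log(8.38 × 10^-4) = 3.08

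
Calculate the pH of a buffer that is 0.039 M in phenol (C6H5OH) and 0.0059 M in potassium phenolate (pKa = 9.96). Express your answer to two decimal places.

pH = 9.14

pH = pKa + log([A⁻]/[HA]) = 9.96 + log(0.0059/0.039)
pH = 9.96 + (-0.820) = 9.14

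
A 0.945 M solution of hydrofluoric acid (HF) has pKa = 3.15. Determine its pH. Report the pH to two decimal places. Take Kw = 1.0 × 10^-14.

pH = 1.59

HF ⇌ F- + H+
Ka = 10^(−3.15) = 7.08 × 10^-4
From the ICE table, Ka = [H+]²/(0.945 − [H+]) = 7.08 × 10^-4.
Neglecting [H+] in the denominator: [H+] = √(7.08 × 10^-4 × 0.945) = 2.59 × 10^-2 M
pH = −log[H+] = −log(2.59 × 10^-2) = 1.59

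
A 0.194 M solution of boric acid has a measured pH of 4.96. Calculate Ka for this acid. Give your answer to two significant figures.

[H+] = 10^(-4.96) = 1.10 × 10^-5 M
At equilibrium [HA] = 0.194 − 1.10 × 10^-5 = 1.94 × 10^-1 M
Ka = [H+][A-]/[HA] = (1.10 × 10^-5)² / 1.94 × 10^-1 = 6.2 × 10^-10

Ka = 6.2 × 10^-10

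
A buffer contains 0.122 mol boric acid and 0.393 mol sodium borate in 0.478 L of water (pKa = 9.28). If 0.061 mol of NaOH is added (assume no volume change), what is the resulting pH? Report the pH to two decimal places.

pH = 10.15

OH- converts B(OH)3 to B(OH)4-: B(OH)3 → 0.061 mol, B(OH)4- → 0.454 mol.
pH = pKa + log(n_B(OH)4-/n_B(OH)3) = 9.28 + log(0.454/0.061) = 9.28 + (+0.872)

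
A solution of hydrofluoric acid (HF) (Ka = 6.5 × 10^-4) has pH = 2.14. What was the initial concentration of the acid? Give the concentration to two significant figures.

C₀ = 8.8 × 10^-2 M

[H+] = 10^(-2.14) = 7.24 × 10^-3 M = x
Ka = x²/(C₀ − x) ⇒ C₀ = x + x²/Ka
C₀ = 7.24 × 10^-3 + (7.24 × 10^-3)²/(6.5 × 10^-4) = 8.79 × 10^-2 M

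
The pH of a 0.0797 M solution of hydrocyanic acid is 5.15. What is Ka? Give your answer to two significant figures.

[H+] = 10^(-5.15) = 7.08 × 10^-6 M
At equilibrium [HA] = 0.0797 − 7.08 × 10^-6 = 7.97 × 10^-2 M
Ka = [H+][A-]/[HA] = (7.08 × 10^-6)² / 7.97 × 10^-2 = 6.3 × 10^-10

Ka = 6.3 × 10^-10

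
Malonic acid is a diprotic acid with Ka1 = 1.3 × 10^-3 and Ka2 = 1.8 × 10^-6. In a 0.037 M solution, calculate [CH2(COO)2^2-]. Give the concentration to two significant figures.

First ionization gives [H+] ≈ [CH2(COOH)COO-] = 6.32 × 10^-3 M.
Second step: Ka2 = [H+][CH2(COO)2^2-]/[CH2(COOH)COO-] ≈ [CH2(COO)2^2-] (since [H+] ≈ [CH2(COOH)COO-]).
So [CH2(COO)2^2-] ≈ Ka2.

1.8 × 10^-6 M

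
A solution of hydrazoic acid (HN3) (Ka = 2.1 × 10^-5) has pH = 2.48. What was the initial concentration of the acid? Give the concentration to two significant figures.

C₀ = 5.3 × 10^-1 M

[H+] = 10^(-2.48) = 3.31 × 10^-3 M = x
Ka = x²/(C₀ − x) ⇒ C₀ = x + x²/Ka
C₀ = 3.31 × 10^-3 + (3.31 × 10^-3)²/(2.1 × 10^-5) = 5.25 × 10^-1 M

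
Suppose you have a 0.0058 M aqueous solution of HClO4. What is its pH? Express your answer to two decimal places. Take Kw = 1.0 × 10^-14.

pH = 2.24

HClO4 is a strong acid and dissociates completely, so [H+] = 0.0058 M.
pH = -log(0.0058) = 2.24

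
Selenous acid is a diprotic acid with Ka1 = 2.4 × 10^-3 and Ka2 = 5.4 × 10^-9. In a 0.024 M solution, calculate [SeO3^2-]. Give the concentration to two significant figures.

5.4 × 10^-9 M

First ionization gives [H+] ≈ [HSeO3-] = 6.48 × 10^-3 M.
Second step: Ka2 = [H+][SeO3^2-]/[HSeO3-] ≈ [SeO3^2-] (since [H+] ≈ [HSeO3-]).
So [SeO3^2-] ≈ Ka2.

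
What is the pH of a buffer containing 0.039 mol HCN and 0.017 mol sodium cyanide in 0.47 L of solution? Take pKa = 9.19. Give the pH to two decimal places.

pH = pKa + log([A⁻]/[HA]) = 9.19 + log(0.017/0.039)
pH = 9.19 + (-0.361) = 8.83

pH = 8.83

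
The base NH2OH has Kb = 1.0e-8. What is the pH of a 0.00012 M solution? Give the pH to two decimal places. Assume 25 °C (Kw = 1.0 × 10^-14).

pH = 8.04

NH2OH + H2O ⇌ NH3OH+ + OH-
Kb = x²/(0.00012 − x) = 1.0 × 10^-8
Neglecting x in the denominator: x = √(1.0 × 10^-8 × 0.00012) = 1.10 × 10^-6 M
Check: 0.91% ionized — well under 5%, approximation valid.
pOH = 5.96, so pH = 14.00 − pOH = 8.04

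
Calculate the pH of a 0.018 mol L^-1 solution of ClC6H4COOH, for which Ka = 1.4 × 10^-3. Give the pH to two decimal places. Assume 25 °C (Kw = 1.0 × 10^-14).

ClC6H4COOH ⇌ ClC6H4COO- + H+
Let x = [H+] at equilibrium. Ka = x²/(0.018 − x).
Here C₀/Ka ≈ 12.9, so the small-x approximation fails. Use the quadratic:
x = (−Ka + √(Ka² + 4·Ka·C₀))/2 = 4.37 × 10^-3 M
pH = −log(4.37 × 10^-3) = 2.36

pH = 2.36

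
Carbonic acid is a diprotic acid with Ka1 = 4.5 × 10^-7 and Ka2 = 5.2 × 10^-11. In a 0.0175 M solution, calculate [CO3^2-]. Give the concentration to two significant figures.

First ionization gives [H+] ≈ [HCO3-] = 8.87 × 10^-5 M.
Second step: Ka2 = [H+][CO3^2-]/[HCO3-] ≈ [CO3^2-] (since [H+] ≈ [HCO3-]).
So [CO3^2-] ≈ Ka2.

5.2 × 10^-11 M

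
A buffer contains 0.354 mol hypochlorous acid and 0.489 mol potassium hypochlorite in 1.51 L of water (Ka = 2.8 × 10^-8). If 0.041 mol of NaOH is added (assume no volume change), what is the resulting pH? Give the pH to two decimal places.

After neutralization: n(HOCl) = 0.313 mol, n(OCl-) = 0.53 mol.
pKa = −log(2.8 × 10^-8) = 7.553
pH = pKa + log([A⁻]/[HA]) = 7.553 + log(0.53/0.313) = 7.553 +0.229

pH = 7.78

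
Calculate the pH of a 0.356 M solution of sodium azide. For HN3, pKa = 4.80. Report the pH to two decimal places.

N3- is the conjugate base of the weak acid HN3.
Ka = 10^(−4.80) = 1.58 × 10^-5
Kb = Kw/Ka = 1.0×10^-14 / 1.58 × 10^-5 = 6.33 × 10^-10
From the ICE table, Kb = [OH-]²/(0.356 − [OH-]) = 6.33 × 10^-10.
Assume [OH-] ≪ 0.356: [OH-] ≈ √(6.33 × 10^-10 × 0.356) = 1.50 × 10^-5 M
pOH = 4.82, so pH = 14.00 − pOH = 9.18

pH = 9.18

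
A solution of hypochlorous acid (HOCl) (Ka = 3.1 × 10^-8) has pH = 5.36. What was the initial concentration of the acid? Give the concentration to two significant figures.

[H+] = 10^(-5.36) = 4.37 × 10^-6 M = x
Ka = x²/(C₀ − x) ⇒ C₀ = x + x²/Ka
C₀ = 4.37 × 10^-6 + (4.37 × 10^-6)²/(3.1 × 10^-8) = 6.20 × 10^-4 M

C₀ = 6.2 × 10^-4 M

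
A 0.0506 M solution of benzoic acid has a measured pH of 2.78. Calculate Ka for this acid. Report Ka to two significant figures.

Ka = 5.6 × 10^-5

[H+] = 10^(-2.78) = 1.66 × 10^-3 M
At equilibrium [HA] = 0.0506 − 1.66 × 10^-3 = 4.89 × 10^-2 M
Ka = [H+][A-]/[HA] = (1.66 × 10^-3)² / 4.89 × 10^-2 = 5.6 × 10^-5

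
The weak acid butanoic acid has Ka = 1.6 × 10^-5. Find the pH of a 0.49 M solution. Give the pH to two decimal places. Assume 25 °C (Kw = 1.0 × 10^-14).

CH3(CH2)2COOH ⇌ CH3(CH2)2COO- + H+
From the ICE table, Ka = x²/(0.49 − x) = 1.6 × 10^-5.
Since Ka ≪ C₀, x ≈ √(Ka·C₀) = 2.80 × 10^-3 M.
(x/C₀ = 0.57% < 5%, so the approximation holds.)
pH = −log[H+] = −log(2.80 × 10^-3) = 2.55

pH = 2.55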